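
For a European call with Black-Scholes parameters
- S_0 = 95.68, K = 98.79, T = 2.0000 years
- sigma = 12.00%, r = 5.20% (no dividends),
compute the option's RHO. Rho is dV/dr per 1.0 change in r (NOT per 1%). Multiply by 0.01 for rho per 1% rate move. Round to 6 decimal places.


Answer: Rho = 112.692967

Derivation:
d1 = 0.5091929268; d2 = 0.3394872993
phi(d1) = 0.3504359768; exp(-qT) = 1.0000000000; exp(-rT) = 0.9012252974
N(d2) = 0.6328786683
Rho = K*T*exp(-rT)*N(d2) = 98.7900 * 2.0000 * 0.9012252974 * 0.6328786683 = 112.692967


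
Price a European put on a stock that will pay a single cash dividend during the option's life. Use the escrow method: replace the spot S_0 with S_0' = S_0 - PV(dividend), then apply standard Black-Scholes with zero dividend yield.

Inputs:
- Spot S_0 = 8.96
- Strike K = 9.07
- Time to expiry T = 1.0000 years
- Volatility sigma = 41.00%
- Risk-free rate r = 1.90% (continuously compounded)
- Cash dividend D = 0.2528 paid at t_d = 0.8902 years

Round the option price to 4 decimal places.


PV(D) = D * exp(-r * t_d) = 0.2528 * 0.98322844 = 0.24856015
S_0' = S_0 - PV(D) = 8.9600 - 0.24856015 = 8.71143985
d1 = (ln(S_0'/K) + (r + sigma^2/2)*T) / (sigma*sqrt(T)) = 0.15296298
d2 = d1 - sigma*sqrt(T) = -0.25703702
exp(-rT) = 0.98117936
N(-d1) = 0.43921373; N(-d2) = 0.60142490
P = K * exp(-rT) * N(-d2) - S_0' * N(-d1) = 9.0700 * 0.98117936 * 0.60142490 - 8.71143985 * 0.43921373 = 1.5261

Answer: Price = 1.5261


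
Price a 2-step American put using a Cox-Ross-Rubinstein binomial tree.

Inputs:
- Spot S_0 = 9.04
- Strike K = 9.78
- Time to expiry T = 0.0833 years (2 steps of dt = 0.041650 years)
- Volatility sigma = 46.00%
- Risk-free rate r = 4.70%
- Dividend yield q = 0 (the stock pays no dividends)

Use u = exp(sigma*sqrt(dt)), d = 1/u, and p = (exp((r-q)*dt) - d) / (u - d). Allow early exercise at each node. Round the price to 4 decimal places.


dt = T/N = 0.041650
u = exp(sigma*sqrt(dt)) = 1.098426; d = 1/u = 0.910394
p = (exp((r-q)*dt) - d) / (u - d) = 0.486969
Discount per step: exp(-r*dt) = 0.998044
Stock lattice S(k, i) with i counting down-moves:
  k=0: S(0,0) = 9.0400
  k=1: S(1,0) = 9.9298; S(1,1) = 8.2300
  k=2: S(2,0) = 10.9071; S(2,1) = 9.0400; S(2,2) = 7.4925
Terminal payoffs V(N, i) = max(K - S_T, 0):
  V(2,0) = 0.000000; V(2,1) = 0.740000; V(2,2) = 2.287500
Backward induction: V(k, i) = exp(-r*dt) * [p * V(k+1, i) + (1-p) * V(k+1, i+1)]; then take max(V_cont, immediate exercise) for American.
  V(1,0) = exp(-r*dt) * [p*0.000000 + (1-p)*0.740000] = 0.378901; exercise = 0.000000; V(1,0) = max -> 0.378901
  V(1,1) = exp(-r*dt) * [p*0.740000 + (1-p)*2.287500] = 1.530916; exercise = 1.550043; V(1,1) = max -> 1.550043
  V(0,0) = exp(-r*dt) * [p*0.378901 + (1-p)*1.550043] = 0.977817; exercise = 0.740000; V(0,0) = max -> 0.977817

Answer: Price = V(0,0) = 0.9778


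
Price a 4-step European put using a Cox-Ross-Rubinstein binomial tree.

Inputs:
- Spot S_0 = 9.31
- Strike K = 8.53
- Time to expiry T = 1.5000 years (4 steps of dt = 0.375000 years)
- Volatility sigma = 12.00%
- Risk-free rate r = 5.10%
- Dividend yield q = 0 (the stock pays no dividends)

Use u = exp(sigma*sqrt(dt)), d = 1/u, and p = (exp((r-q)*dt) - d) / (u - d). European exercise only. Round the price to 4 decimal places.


dt = T/N = 0.375000
u = exp(sigma*sqrt(dt)) = 1.076252; d = 1/u = 0.929150
p = (exp((r-q)*dt) - d) / (u - d) = 0.612900
Discount per step: exp(-r*dt) = 0.981057
Stock lattice S(k, i) with i counting down-moves:
  k=0: S(0,0) = 9.3100
  k=1: S(1,0) = 10.0199; S(1,1) = 8.6504
  k=2: S(2,0) = 10.7839; S(2,1) = 9.3100; S(2,2) = 8.0375
  k=3: S(3,0) = 11.6062; S(3,1) = 10.0199; S(3,2) = 8.6504; S(3,3) = 7.4681
  k=4: S(4,0) = 12.4912; S(4,1) = 10.7839; S(4,2) = 9.3100; S(4,3) = 8.0375; S(4,4) = 6.9389
Terminal payoffs V(N, i) = max(K - S_T, 0):
  V(4,0) = 0.000000; V(4,1) = 0.000000; V(4,2) = 0.000000; V(4,3) = 0.492487; V(4,4) = 1.591051
Backward induction: V(k, i) = exp(-r*dt) * [p * V(k+1, i) + (1-p) * V(k+1, i+1)].
  V(3,0) = exp(-r*dt) * [p*0.000000 + (1-p)*0.000000] = 0.000000
  V(3,1) = exp(-r*dt) * [p*0.000000 + (1-p)*0.000000] = 0.000000
  V(3,2) = exp(-r*dt) * [p*0.000000 + (1-p)*0.492487] = 0.187030
  V(3,3) = exp(-r*dt) * [p*0.492487 + (1-p)*1.591051] = 0.900356
  V(2,0) = exp(-r*dt) * [p*0.000000 + (1-p)*0.000000] = 0.000000
  V(2,1) = exp(-r*dt) * [p*0.000000 + (1-p)*0.187030] = 0.071028
  V(2,2) = exp(-r*dt) * [p*0.187030 + (1-p)*0.900356] = 0.454384
  V(1,0) = exp(-r*dt) * [p*0.000000 + (1-p)*0.071028] = 0.026974
  V(1,1) = exp(-r*dt) * [p*0.071028 + (1-p)*0.454384] = 0.215268
  V(0,0) = exp(-r*dt) * [p*0.026974 + (1-p)*0.215268] = 0.097971

Answer: Price = V(0,0) = 0.0980


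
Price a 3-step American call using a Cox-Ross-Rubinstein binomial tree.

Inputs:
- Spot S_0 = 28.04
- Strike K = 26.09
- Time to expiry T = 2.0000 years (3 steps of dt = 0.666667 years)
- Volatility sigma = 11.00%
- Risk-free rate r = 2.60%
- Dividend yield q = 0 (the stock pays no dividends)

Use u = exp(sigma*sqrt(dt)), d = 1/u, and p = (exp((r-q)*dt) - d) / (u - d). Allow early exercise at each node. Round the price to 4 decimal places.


Answer: Price = V(0,0) = 3.7489

Derivation:
dt = T/N = 0.666667
u = exp(sigma*sqrt(dt)) = 1.093971; d = 1/u = 0.914101
p = (exp((r-q)*dt) - d) / (u - d) = 0.574767
Discount per step: exp(-r*dt) = 0.982816
Stock lattice S(k, i) with i counting down-moves:
  k=0: S(0,0) = 28.0400
  k=1: S(1,0) = 30.6750; S(1,1) = 25.6314
  k=2: S(2,0) = 33.5575; S(2,1) = 28.0400; S(2,2) = 23.4297
  k=3: S(3,0) = 36.7110; S(3,1) = 30.6750; S(3,2) = 25.6314; S(3,3) = 21.4171
Terminal payoffs V(N, i) = max(S_T - K, 0):
  V(3,0) = 10.620982; V(3,1) = 4.584960; V(3,2) = 0.000000; V(3,3) = 0.000000
Backward induction: V(k, i) = exp(-r*dt) * [p * V(k+1, i) + (1-p) * V(k+1, i+1)]; then take max(V_cont, immediate exercise) for American.
  V(2,0) = exp(-r*dt) * [p*10.620982 + (1-p)*4.584960] = 7.915861; exercise = 7.467531; V(2,0) = max -> 7.915861
  V(2,1) = exp(-r*dt) * [p*4.584960 + (1-p)*0.000000] = 2.589999; exercise = 1.950000; V(2,1) = max -> 2.589999
  V(2,2) = exp(-r*dt) * [p*0.000000 + (1-p)*0.000000] = 0.000000; exercise = 0.000000; V(2,2) = max -> 0.000000
  V(1,0) = exp(-r*dt) * [p*7.915861 + (1-p)*2.589999] = 5.554019; exercise = 4.584960; V(1,0) = max -> 5.554019
  V(1,1) = exp(-r*dt) * [p*2.589999 + (1-p)*0.000000] = 1.463065; exercise = 0.000000; V(1,1) = max -> 1.463065
  V(0,0) = exp(-r*dt) * [p*5.554019 + (1-p)*1.463065] = 3.748863; exercise = 1.950000; V(0,0) = max -> 3.748863


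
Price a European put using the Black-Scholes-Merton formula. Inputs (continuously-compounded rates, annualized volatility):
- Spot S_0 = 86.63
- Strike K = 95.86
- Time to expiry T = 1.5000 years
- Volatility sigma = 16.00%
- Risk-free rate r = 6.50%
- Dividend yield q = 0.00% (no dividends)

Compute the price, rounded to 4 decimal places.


Answer: Price = 6.9379

Derivation:
d1 = (ln(S/K) + (r - q + 0.5*sigma^2) * T) / (sigma * sqrt(T)) = 0.07888062
d2 = d1 - sigma * sqrt(T) = -0.11707856
exp(-rT) = 0.90710234; exp(-qT) = 1.00000000
P = K * exp(-rT) * N(-d2) - S_0 * exp(-qT) * N(-d1)
N(-d1) = 0.46856379; N(-d2) = 0.54660110
P = 95.8600 * 0.90710234 * 0.54660110 - 86.6300 * 1.00000000 * 0.46856379 = 6.9379


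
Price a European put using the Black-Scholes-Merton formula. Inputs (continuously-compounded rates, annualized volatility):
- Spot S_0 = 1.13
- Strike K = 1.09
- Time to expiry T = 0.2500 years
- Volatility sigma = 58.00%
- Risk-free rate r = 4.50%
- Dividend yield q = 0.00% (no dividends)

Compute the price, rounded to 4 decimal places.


Answer: Price = 0.1028

Derivation:
d1 = (ln(S/K) + (r - q + 0.5*sigma^2) * T) / (sigma * sqrt(T)) = 0.30806875
d2 = d1 - sigma * sqrt(T) = 0.01806875
exp(-rT) = 0.98881304; exp(-qT) = 1.00000000
P = K * exp(-rT) * N(-d2) - S_0 * exp(-qT) * N(-d1)
N(-d1) = 0.37901501; N(-d2) = 0.49279201
P = 1.0900 * 0.98881304 * 0.49279201 - 1.1300 * 1.00000000 * 0.37901501 = 0.1028


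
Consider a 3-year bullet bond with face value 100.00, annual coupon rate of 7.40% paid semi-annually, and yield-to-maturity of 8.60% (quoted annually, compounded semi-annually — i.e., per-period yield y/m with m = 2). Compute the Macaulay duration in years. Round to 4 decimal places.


Coupon per period c = face * coupon_rate / m = 3.700000
Periods per year m = 2; per-period yield y/m = 0.043000
Number of cashflows N = 6
Cashflows (t years, CF_t, discount factor 1/(1+y/m)^(m*t), PV):
  t = 0.5000: CF_t = 3.700000, DF = 0.958773, PV = 3.547459
  t = 1.0000: CF_t = 3.700000, DF = 0.919245, PV = 3.401207
  t = 1.5000: CF_t = 3.700000, DF = 0.881347, PV = 3.260985
  t = 2.0000: CF_t = 3.700000, DF = 0.845012, PV = 3.126544
  t = 2.5000: CF_t = 3.700000, DF = 0.810174, PV = 2.997645
  t = 3.0000: CF_t = 103.700000, DF = 0.776773, PV = 80.551365
Price P = sum_t PV_t = 96.885205
Macaulay numerator sum_t t * PV_t:
  t * PV_t at t = 0.5000: 1.773730
  t * PV_t at t = 1.0000: 3.401207
  t * PV_t at t = 1.5000: 4.891477
  t * PV_t at t = 2.0000: 6.253087
  t * PV_t at t = 2.5000: 7.494112
  t * PV_t at t = 3.0000: 241.654096
Macaulay duration D = (sum_t t * PV_t) / P = 265.467710 / 96.885205 = 2.740023

Answer: Macaulay duration = 2.7400 years


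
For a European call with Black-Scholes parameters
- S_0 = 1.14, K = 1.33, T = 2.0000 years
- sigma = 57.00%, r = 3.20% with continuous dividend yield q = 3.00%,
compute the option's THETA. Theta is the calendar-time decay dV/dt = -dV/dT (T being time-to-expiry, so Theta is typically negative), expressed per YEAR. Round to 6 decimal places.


Answer: Theta = -0.076534

Derivation:
d1 = 0.2167832093; d2 = -0.5893185213
phi(d1) = 0.3896774189; exp(-qT) = 0.9417645336; exp(-rT) = 0.9380049995
Theta = -S*exp(-qT)*phi(d1)*sigma/(2*sqrt(T)) - r*K*exp(-rT)*N(d2) + q*S*exp(-qT)*N(d1)
N(d1) = 0.5858113511; N(d2) = 0.2778238113; sqrt(T) = 1.4142135624
Term 1 = -1.1400 * 0.9417645336 * 0.3896774189 * 0.5700 / (2 * 1.4142135624) = -0.0843106203
Term 2 = -0.0320 * 1.3300 * 0.9380049995 * 0.2778238113 = -0.0110911413
Term 3 = 0.0300 * 1.1400 * 0.9417645336 * 0.5858113511 = 0.0188680153
Theta = -0.0843106203 + (-0.0110911413) + (0.0188680153) = -0.076534


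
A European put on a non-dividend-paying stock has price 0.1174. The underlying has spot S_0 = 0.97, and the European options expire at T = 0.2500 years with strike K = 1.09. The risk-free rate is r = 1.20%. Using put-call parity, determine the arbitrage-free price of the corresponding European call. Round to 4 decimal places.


Put-call parity: C - P = S_0 * exp(-qT) - K * exp(-rT).
S_0 * exp(-qT) = 0.9700 * 1.00000000 = 0.97000000
K * exp(-rT) = 1.0900 * 0.99700450 = 1.08673490
C = P + S*exp(-qT) - K*exp(-rT)
C = 0.1174 + 0.97000000 - 1.08673490 = 0.0007

Answer: Call price = 0.0007


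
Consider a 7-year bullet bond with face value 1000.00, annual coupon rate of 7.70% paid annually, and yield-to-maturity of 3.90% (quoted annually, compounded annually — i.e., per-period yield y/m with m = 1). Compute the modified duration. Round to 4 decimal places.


Answer: Modified duration = 5.5918

Derivation:
Coupon per period c = face * coupon_rate / m = 77.000000
Periods per year m = 1; per-period yield y/m = 0.039000
Number of cashflows N = 7
Cashflows (t years, CF_t, discount factor 1/(1+y/m)^(m*t), PV):
  t = 1.0000: CF_t = 77.000000, DF = 0.962464, PV = 74.109721
  t = 2.0000: CF_t = 77.000000, DF = 0.926337, PV = 71.327932
  t = 3.0000: CF_t = 77.000000, DF = 0.891566, PV = 68.650560
  t = 4.0000: CF_t = 77.000000, DF = 0.858100, PV = 66.073686
  t = 5.0000: CF_t = 77.000000, DF = 0.825890, PV = 63.593538
  t = 6.0000: CF_t = 77.000000, DF = 0.794889, PV = 61.206485
  t = 7.0000: CF_t = 1077.000000, DF = 0.765052, PV = 823.961407
Price P = sum_t PV_t = 1228.923328
First compute Macaulay numerator sum_t t * PV_t:
  t * PV_t at t = 1.0000: 74.109721
  t * PV_t at t = 2.0000: 142.655863
  t * PV_t at t = 3.0000: 205.951679
  t * PV_t at t = 4.0000: 264.294744
  t * PV_t at t = 5.0000: 317.967690
  t * PV_t at t = 6.0000: 367.238910
  t * PV_t at t = 7.0000: 5767.729847
Macaulay duration D = 7139.948455 / 1228.923328 = 5.809922
Modified duration = D / (1 + y/m) = 5.809922 / (1 + 0.039000) = 5.591840


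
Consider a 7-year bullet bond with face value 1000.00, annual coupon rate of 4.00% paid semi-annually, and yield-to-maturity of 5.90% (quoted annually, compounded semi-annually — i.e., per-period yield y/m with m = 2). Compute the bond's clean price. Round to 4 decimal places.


Coupon per period c = face * coupon_rate / m = 20.000000
Periods per year m = 2; per-period yield y/m = 0.029500
Number of cashflows N = 14
Cashflows (t years, CF_t, discount factor 1/(1+y/m)^(m*t), PV):
  t = 0.5000: CF_t = 20.000000, DF = 0.971345, PV = 19.426906
  t = 1.0000: CF_t = 20.000000, DF = 0.943512, PV = 18.870234
  t = 1.5000: CF_t = 20.000000, DF = 0.916476, PV = 18.329514
  t = 2.0000: CF_t = 20.000000, DF = 0.890214, PV = 17.804287
  t = 2.5000: CF_t = 20.000000, DF = 0.864706, PV = 17.294111
  t = 3.0000: CF_t = 20.000000, DF = 0.839928, PV = 16.798554
  t = 3.5000: CF_t = 20.000000, DF = 0.815860, PV = 16.317196
  t = 4.0000: CF_t = 20.000000, DF = 0.792482, PV = 15.849632
  t = 4.5000: CF_t = 20.000000, DF = 0.769773, PV = 15.395466
  t = 5.0000: CF_t = 20.000000, DF = 0.747716, PV = 14.954314
  t = 5.5000: CF_t = 20.000000, DF = 0.726290, PV = 14.525803
  t = 6.0000: CF_t = 20.000000, DF = 0.705479, PV = 14.109570
  t = 6.5000: CF_t = 20.000000, DF = 0.685263, PV = 13.705265
  t = 7.0000: CF_t = 1020.000000, DF = 0.665627, PV = 678.939785
Price P = sum_t PV_t = 892.320637

Answer: Price = 892.3206


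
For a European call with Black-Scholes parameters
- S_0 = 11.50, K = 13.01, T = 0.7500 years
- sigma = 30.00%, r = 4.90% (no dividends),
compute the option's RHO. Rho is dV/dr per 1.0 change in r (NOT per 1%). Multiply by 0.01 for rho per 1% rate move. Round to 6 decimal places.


d1 = -0.2035015637; d2 = -0.4633091848
phi(d1) = 0.3907665421; exp(-qT) = 1.0000000000; exp(-rT) = 0.9639170845
N(d2) = 0.3215713816
Rho = K*T*exp(-rT)*N(d2) = 13.0100 * 0.7500 * 0.9639170845 * 0.3215713816 = 3.024514

Answer: Rho = 3.024514


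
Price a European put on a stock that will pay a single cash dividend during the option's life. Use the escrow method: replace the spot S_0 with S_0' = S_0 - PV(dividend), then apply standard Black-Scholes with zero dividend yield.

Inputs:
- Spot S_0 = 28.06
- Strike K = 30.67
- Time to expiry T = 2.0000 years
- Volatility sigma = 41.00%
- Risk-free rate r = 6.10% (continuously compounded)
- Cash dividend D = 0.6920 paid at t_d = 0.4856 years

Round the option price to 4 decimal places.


Answer: Price = 6.1006

Derivation:
PV(D) = D * exp(-r * t_d) = 0.6920 * 0.97081282 = 0.67180247
S_0' = S_0 - PV(D) = 28.0600 - 0.67180247 = 27.38819753
d1 = (ln(S_0'/K) + (r + sigma^2/2)*T) / (sigma*sqrt(T)) = 0.30513761
d2 = d1 - sigma*sqrt(T) = -0.27468995
exp(-rT) = 0.88514837
N(-d1) = 0.38013067; N(-d2) = 0.60822277
P = K * exp(-rT) * N(-d2) - S_0' * N(-d1) = 30.6700 * 0.88514837 * 0.60822277 - 27.38819753 * 0.38013067 = 6.1006


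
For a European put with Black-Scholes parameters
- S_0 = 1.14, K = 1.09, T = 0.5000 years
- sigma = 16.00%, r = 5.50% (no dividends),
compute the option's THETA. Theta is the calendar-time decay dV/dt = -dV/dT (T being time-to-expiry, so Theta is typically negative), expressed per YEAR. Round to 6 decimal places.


Answer: Theta = -0.024055

Derivation:
d1 = 0.6960632420; d2 = 0.5829261570
phi(d1) = 0.3131131815; exp(-qT) = 1.0000000000; exp(-rT) = 0.9728746826
Theta = -S*exp(-qT)*phi(d1)*sigma/(2*sqrt(T)) + r*K*exp(-rT)*N(-d2) - q*S*exp(-qT)*N(-d1)
N(-d1) = 0.2431946125; N(-d2) = 0.2799715056; sqrt(T) = 0.7071067812
Term 1 = -1.1400 * 1.0000000000 * 0.3131131815 * 0.1600 / (2 * 0.7071067812) = -0.0403841724
Term 2 = 0.0550 * 1.0900 * 0.9728746826 * 0.2799715056 = 0.0163290125
Term 3 = 0 (no dividend yield, q = 0)
Theta = -0.0403841724 + (0.0163290125) + (0.0000000000) = -0.024055


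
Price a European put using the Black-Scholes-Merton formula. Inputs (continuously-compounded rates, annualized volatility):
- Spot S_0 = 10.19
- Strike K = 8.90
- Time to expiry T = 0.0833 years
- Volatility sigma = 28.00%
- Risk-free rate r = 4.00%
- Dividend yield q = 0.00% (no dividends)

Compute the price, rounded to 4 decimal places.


Answer: Price = 0.0135

Derivation:
d1 = (ln(S/K) + (r - q + 0.5*sigma^2) * T) / (sigma * sqrt(T)) = 1.75656340
d2 = d1 - sigma * sqrt(T) = 1.67575053
exp(-rT) = 0.99667354; exp(-qT) = 1.00000000
P = K * exp(-rT) * N(-d2) - S_0 * exp(-qT) * N(-d1)
N(-d1) = 0.03949613; N(-d2) = 0.04689353
P = 8.9000 * 0.99667354 * 0.04689353 - 10.1900 * 1.00000000 * 0.03949613 = 0.0135


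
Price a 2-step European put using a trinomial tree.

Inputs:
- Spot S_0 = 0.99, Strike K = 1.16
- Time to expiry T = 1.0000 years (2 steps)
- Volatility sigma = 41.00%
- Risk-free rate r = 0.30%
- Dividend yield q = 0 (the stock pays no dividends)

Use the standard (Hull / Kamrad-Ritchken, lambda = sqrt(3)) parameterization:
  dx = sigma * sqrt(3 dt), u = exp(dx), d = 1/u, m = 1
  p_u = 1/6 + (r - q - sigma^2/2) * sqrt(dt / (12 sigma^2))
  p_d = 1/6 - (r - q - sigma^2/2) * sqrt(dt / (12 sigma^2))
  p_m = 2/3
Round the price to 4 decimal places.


Answer: Price = V(0,0) = 0.2726

Derivation:
dt = T/N = 0.500000; dx = sigma*sqrt(3*dt) = 0.502145
u = exp(dx) = 1.652262; d = 1/u = 0.605231
p_u = 0.126315, p_m = 0.666667, p_d = 0.207019
Discount per step: exp(-r*dt) = 0.998501
Stock lattice S(k, j) with j the centered position index:
  k=0: S(0,+0) = 0.9900
  k=1: S(1,-1) = 0.5992; S(1,+0) = 0.9900; S(1,+1) = 1.6357
  k=2: S(2,-2) = 0.3626; S(2,-1) = 0.5992; S(2,+0) = 0.9900; S(2,+1) = 1.6357; S(2,+2) = 2.7027
Terminal payoffs V(N, j) = max(K - S_T, 0):
  V(2,-2) = 0.797359; V(2,-1) = 0.560822; V(2,+0) = 0.170000; V(2,+1) = 0.000000; V(2,+2) = 0.000000
Backward induction: V(k, j) = exp(-r*dt) * [p_u * V(k+1, j+1) + p_m * V(k+1, j) + p_d * V(k+1, j-1)]
  V(1,-1) = exp(-r*dt) * [p_u*0.170000 + p_m*0.560822 + p_d*0.797359] = 0.559583
  V(1,+0) = exp(-r*dt) * [p_u*0.000000 + p_m*0.170000 + p_d*0.560822] = 0.229090
  V(1,+1) = exp(-r*dt) * [p_u*0.000000 + p_m*0.000000 + p_d*0.170000] = 0.035140
  V(0,+0) = exp(-r*dt) * [p_u*0.035140 + p_m*0.229090 + p_d*0.559583] = 0.272600


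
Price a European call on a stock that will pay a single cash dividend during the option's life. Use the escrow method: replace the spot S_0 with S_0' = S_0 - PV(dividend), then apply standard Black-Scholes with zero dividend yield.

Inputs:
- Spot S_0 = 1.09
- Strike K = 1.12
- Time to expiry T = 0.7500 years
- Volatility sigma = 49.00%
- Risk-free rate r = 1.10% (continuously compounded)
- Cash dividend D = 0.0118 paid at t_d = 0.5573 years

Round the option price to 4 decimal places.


Answer: Price = 0.1681

Derivation:
PV(D) = D * exp(-r * t_d) = 0.0118 * 0.99388845 = 0.01172788
S_0' = S_0 - PV(D) = 1.0900 - 0.01172788 = 1.07827212
d1 = (ln(S_0'/K) + (r + sigma^2/2)*T) / (sigma*sqrt(T)) = 0.14214289
d2 = d1 - sigma*sqrt(T) = -0.28220956
exp(-rT) = 0.99178394
N(d1) = 0.55651643; N(d2) = 0.38889141
C = S_0' * N(d1) - K * exp(-rT) * N(d2) = 1.07827212 * 0.55651643 - 1.1200 * 0.99178394 * 0.38889141 = 0.1681


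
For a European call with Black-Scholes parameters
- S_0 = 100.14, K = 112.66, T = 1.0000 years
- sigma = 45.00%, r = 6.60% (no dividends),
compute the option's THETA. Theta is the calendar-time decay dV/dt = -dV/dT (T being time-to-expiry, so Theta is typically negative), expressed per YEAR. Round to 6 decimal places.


d1 = 0.1098772743; d2 = -0.3401227257
phi(d1) = 0.3965413163; exp(-qT) = 1.0000000000; exp(-rT) = 0.9361308643
Theta = -S*exp(-qT)*phi(d1)*sigma/(2*sqrt(T)) - r*K*exp(-rT)*N(d2) + q*S*exp(-qT)*N(d1)
N(d1) = 0.5437466471; N(d2) = 0.3668820541; sqrt(T) = 1.0000000000
Term 1 = -100.1400 * 1.0000000000 * 0.3965413163 * 0.4500 / (2 * 1.0000000000) = -8.9346706682
Term 2 = -0.0660 * 112.6600 * 0.9361308643 * 0.3668820541 = -2.5537402149
Term 3 = 0 (no dividend yield, q = 0)
Theta = -8.9346706682 + (-2.5537402149) + (0.0000000000) = -11.488411

Answer: Theta = -11.488411


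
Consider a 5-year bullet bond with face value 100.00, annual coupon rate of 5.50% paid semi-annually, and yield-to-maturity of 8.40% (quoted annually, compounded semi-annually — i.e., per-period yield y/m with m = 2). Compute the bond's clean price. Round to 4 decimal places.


Answer: Price = 88.3554

Derivation:
Coupon per period c = face * coupon_rate / m = 2.750000
Periods per year m = 2; per-period yield y/m = 0.042000
Number of cashflows N = 10
Cashflows (t years, CF_t, discount factor 1/(1+y/m)^(m*t), PV):
  t = 0.5000: CF_t = 2.750000, DF = 0.959693, PV = 2.639155
  t = 1.0000: CF_t = 2.750000, DF = 0.921010, PV = 2.532779
  t = 1.5000: CF_t = 2.750000, DF = 0.883887, PV = 2.430690
  t = 2.0000: CF_t = 2.750000, DF = 0.848260, PV = 2.332716
  t = 2.5000: CF_t = 2.750000, DF = 0.814069, PV = 2.238691
  t = 3.0000: CF_t = 2.750000, DF = 0.781257, PV = 2.148456
  t = 3.5000: CF_t = 2.750000, DF = 0.749766, PV = 2.061858
  t = 4.0000: CF_t = 2.750000, DF = 0.719545, PV = 1.978750
  t = 4.5000: CF_t = 2.750000, DF = 0.690543, PV = 1.898992
  t = 5.0000: CF_t = 102.750000, DF = 0.662709, PV = 68.093341
Price P = sum_t PV_t = 88.355427


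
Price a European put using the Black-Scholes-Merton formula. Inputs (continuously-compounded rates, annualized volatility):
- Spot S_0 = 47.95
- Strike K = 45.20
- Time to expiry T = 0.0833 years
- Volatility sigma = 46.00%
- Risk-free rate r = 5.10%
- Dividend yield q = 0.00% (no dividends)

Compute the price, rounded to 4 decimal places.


d1 = (ln(S/K) + (r - q + 0.5*sigma^2) * T) / (sigma * sqrt(T)) = 0.54324330
d2 = d1 - sigma * sqrt(T) = 0.41047930
exp(-rT) = 0.99576071; exp(-qT) = 1.00000000
P = K * exp(-rT) * N(-d2) - S_0 * exp(-qT) * N(-d1)
N(-d1) = 0.29348115; N(-d2) = 0.34072719
P = 45.2000 * 0.99576071 * 0.34072719 - 47.9500 * 1.00000000 * 0.29348115 = 1.2632

Answer: Price = 1.2632


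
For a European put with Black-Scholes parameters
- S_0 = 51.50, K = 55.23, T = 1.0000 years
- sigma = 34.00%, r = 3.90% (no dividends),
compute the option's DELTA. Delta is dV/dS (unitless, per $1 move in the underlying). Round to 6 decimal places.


Answer: Delta = -0.468498

Derivation:
d1 = 0.0790456581; d2 = -0.2609543419
phi(d1) = 0.3976978864; exp(-qT) = 1.0000000000; exp(-rT) = 0.9617507091
N(-d1) = 0.4684981534
Delta = -exp(-qT) * N(-d1) = -1.0000000000 * 0.4684981534 = -0.468498


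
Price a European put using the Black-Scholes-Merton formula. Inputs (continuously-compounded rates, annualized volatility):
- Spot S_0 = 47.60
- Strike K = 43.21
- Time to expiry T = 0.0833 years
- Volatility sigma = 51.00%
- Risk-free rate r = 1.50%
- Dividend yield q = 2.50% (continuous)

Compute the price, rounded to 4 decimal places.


Answer: Price = 1.0310

Derivation:
d1 = (ln(S/K) + (r - q + 0.5*sigma^2) * T) / (sigma * sqrt(T)) = 0.72530364
d2 = d1 - sigma * sqrt(T) = 0.57810877
exp(-rT) = 0.99875128; exp(-qT) = 0.99791967
P = K * exp(-rT) * N(-d2) - S_0 * exp(-qT) * N(-d1)
N(-d1) = 0.23413289; N(-d2) = 0.28159534
P = 43.2100 * 0.99875128 * 0.28159534 - 47.6000 * 0.99791967 * 0.23413289 = 1.0310


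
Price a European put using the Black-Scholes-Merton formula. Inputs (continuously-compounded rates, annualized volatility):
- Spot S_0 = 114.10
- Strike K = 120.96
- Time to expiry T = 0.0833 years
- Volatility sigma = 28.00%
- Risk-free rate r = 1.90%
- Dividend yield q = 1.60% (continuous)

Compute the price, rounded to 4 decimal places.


d1 = (ln(S/K) + (r - q + 0.5*sigma^2) * T) / (sigma * sqrt(T)) = -0.67896853
d2 = d1 - sigma * sqrt(T) = -0.75978140
exp(-rT) = 0.99841855; exp(-qT) = 0.99866809
P = K * exp(-rT) * N(-d2) - S_0 * exp(-qT) * N(-d1)
N(-d1) = 0.75142110; N(-d2) = 0.77630737
P = 120.9600 * 0.99841855 * 0.77630737 - 114.1000 * 0.99866809 * 0.75142110 = 8.1307

Answer: Price = 8.1307


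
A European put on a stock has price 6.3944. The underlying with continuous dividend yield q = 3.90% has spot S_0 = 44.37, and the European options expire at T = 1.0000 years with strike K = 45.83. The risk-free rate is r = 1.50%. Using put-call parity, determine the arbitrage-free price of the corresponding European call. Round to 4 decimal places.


Put-call parity: C - P = S_0 * exp(-qT) - K * exp(-rT).
S_0 * exp(-qT) = 44.3700 * 0.96175071 = 42.67287896
K * exp(-rT) = 45.8300 * 0.98511194 = 45.14768019
C = P + S*exp(-qT) - K*exp(-rT)
C = 6.3944 + 42.67287896 - 45.14768019 = 3.9196

Answer: Call price = 3.9196


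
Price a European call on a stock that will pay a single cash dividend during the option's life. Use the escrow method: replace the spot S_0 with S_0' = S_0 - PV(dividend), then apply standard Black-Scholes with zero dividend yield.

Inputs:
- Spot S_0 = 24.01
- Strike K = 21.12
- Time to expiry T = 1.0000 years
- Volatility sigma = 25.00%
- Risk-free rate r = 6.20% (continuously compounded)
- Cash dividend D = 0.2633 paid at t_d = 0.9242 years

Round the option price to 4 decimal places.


PV(D) = D * exp(-r * t_d) = 0.2633 * 0.94431036 = 0.24863692
S_0' = S_0 - PV(D) = 24.0100 - 0.24863692 = 23.76136308
d1 = (ln(S_0'/K) + (r + sigma^2/2)*T) / (sigma*sqrt(T)) = 0.84436161
d2 = d1 - sigma*sqrt(T) = 0.59436161
exp(-rT) = 0.93988289
N(d1) = 0.80076632; N(d2) = 0.72386486
C = S_0' * N(d1) - K * exp(-rT) * N(d2) = 23.76136308 * 0.80076632 - 21.1200 * 0.93988289 * 0.72386486 = 4.6583

Answer: Price = 4.6583


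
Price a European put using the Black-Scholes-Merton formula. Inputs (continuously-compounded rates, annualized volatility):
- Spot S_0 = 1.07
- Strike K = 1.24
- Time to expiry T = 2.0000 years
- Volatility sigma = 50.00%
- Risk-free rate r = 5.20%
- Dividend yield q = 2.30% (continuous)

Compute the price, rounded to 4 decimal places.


d1 = (ln(S/K) + (r - q + 0.5*sigma^2) * T) / (sigma * sqrt(T)) = 0.22704813
d2 = d1 - sigma * sqrt(T) = -0.48005866
exp(-rT) = 0.90122530; exp(-qT) = 0.95504196
P = K * exp(-rT) * N(-d2) - S_0 * exp(-qT) * N(-d1)
N(-d1) = 0.41019316; N(-d2) = 0.68440716
P = 1.2400 * 0.90122530 * 0.68440716 - 1.0700 * 0.95504196 * 0.41019316 = 0.3457

Answer: Price = 0.3457


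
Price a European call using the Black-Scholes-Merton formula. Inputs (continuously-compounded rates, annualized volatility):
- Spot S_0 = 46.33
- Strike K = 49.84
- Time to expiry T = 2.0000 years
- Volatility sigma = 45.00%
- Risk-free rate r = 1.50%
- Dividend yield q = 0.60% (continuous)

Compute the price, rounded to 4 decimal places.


d1 = (ln(S/K) + (r - q + 0.5*sigma^2) * T) / (sigma * sqrt(T)) = 0.23172962
d2 = d1 - sigma * sqrt(T) = -0.40466649
exp(-rT) = 0.97044553; exp(-qT) = 0.98807171
C = S_0 * exp(-qT) * N(d1) - K * exp(-rT) * N(d2)
N(d1) = 0.59162599; N(d2) = 0.34286134
C = 46.3300 * 0.98807171 * 0.59162599 - 49.8400 * 0.97044553 * 0.34286134 = 10.4999

Answer: Price = 10.4999


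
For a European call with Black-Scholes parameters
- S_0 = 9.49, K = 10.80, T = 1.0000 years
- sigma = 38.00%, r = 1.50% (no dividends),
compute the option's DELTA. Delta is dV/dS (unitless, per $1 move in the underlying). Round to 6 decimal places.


Answer: Delta = 0.455884

Derivation:
d1 = -0.1108092671; d2 = -0.4908092671
phi(d1) = 0.3965005384; exp(-qT) = 1.0000000000; exp(-rT) = 0.9851119396
N(d1) = 0.4558837983
Delta = exp(-qT) * N(d1) = 1.0000000000 * 0.4558837983 = 0.455884


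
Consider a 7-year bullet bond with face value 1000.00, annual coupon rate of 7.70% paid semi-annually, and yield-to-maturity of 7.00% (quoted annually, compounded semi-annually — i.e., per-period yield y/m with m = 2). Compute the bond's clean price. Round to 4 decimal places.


Answer: Price = 1038.2218

Derivation:
Coupon per period c = face * coupon_rate / m = 38.500000
Periods per year m = 2; per-period yield y/m = 0.035000
Number of cashflows N = 14
Cashflows (t years, CF_t, discount factor 1/(1+y/m)^(m*t), PV):
  t = 0.5000: CF_t = 38.500000, DF = 0.966184, PV = 37.198068
  t = 1.0000: CF_t = 38.500000, DF = 0.933511, PV = 35.940162
  t = 1.5000: CF_t = 38.500000, DF = 0.901943, PV = 34.724794
  t = 2.0000: CF_t = 38.500000, DF = 0.871442, PV = 33.550526
  t = 2.5000: CF_t = 38.500000, DF = 0.841973, PV = 32.415967
  t = 3.0000: CF_t = 38.500000, DF = 0.813501, PV = 31.319775
  t = 3.5000: CF_t = 38.500000, DF = 0.785991, PV = 30.260652
  t = 4.0000: CF_t = 38.500000, DF = 0.759412, PV = 29.237345
  t = 4.5000: CF_t = 38.500000, DF = 0.733731, PV = 28.248642
  t = 5.0000: CF_t = 38.500000, DF = 0.708919, PV = 27.293374
  t = 5.5000: CF_t = 38.500000, DF = 0.684946, PV = 26.370410
  t = 6.0000: CF_t = 38.500000, DF = 0.661783, PV = 25.478657
  t = 6.5000: CF_t = 38.500000, DF = 0.639404, PV = 24.617060
  t = 7.0000: CF_t = 1038.500000, DF = 0.617782, PV = 641.566389
Price P = sum_t PV_t = 1038.221821


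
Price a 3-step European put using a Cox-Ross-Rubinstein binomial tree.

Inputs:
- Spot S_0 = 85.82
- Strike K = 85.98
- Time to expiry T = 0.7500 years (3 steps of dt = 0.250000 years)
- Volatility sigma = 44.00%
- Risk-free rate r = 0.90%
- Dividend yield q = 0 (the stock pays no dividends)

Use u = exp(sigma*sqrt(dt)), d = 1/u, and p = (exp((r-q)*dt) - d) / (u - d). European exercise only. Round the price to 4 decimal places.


Answer: Price = V(0,0) = 13.8038

Derivation:
dt = T/N = 0.250000
u = exp(sigma*sqrt(dt)) = 1.246077; d = 1/u = 0.802519
p = (exp((r-q)*dt) - d) / (u - d) = 0.450299
Discount per step: exp(-r*dt) = 0.997753
Stock lattice S(k, i) with i counting down-moves:
  k=0: S(0,0) = 85.8200
  k=1: S(1,0) = 106.9383; S(1,1) = 68.8722
  k=2: S(2,0) = 133.2533; S(2,1) = 85.8200; S(2,2) = 55.2712
  k=3: S(3,0) = 166.0439; S(3,1) = 106.9383; S(3,2) = 68.8722; S(3,3) = 44.3562
Terminal payoffs V(N, i) = max(K - S_T, 0):
  V(3,0) = 0.000000; V(3,1) = 0.000000; V(3,2) = 17.107837; V(3,3) = 41.623818
Backward induction: V(k, i) = exp(-r*dt) * [p * V(k+1, i) + (1-p) * V(k+1, i+1)].
  V(2,0) = exp(-r*dt) * [p*0.000000 + (1-p)*0.000000] = 0.000000
  V(2,1) = exp(-r*dt) * [p*0.000000 + (1-p)*17.107837] = 9.383058
  V(2,2) = exp(-r*dt) * [p*17.107837 + (1-p)*41.623818] = 30.515557
  V(1,0) = exp(-r*dt) * [p*0.000000 + (1-p)*9.383058] = 5.146283
  V(1,1) = exp(-r*dt) * [p*9.383058 + (1-p)*30.515557] = 20.952416
  V(0,0) = exp(-r*dt) * [p*5.146283 + (1-p)*20.952416] = 13.803835


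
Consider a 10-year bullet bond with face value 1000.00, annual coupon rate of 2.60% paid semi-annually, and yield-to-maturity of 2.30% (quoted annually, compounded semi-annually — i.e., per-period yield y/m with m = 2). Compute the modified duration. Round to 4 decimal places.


Answer: Modified duration = 8.7870

Derivation:
Coupon per period c = face * coupon_rate / m = 13.000000
Periods per year m = 2; per-period yield y/m = 0.011500
Number of cashflows N = 20
Cashflows (t years, CF_t, discount factor 1/(1+y/m)^(m*t), PV):
  t = 0.5000: CF_t = 13.000000, DF = 0.988631, PV = 12.852200
  t = 1.0000: CF_t = 13.000000, DF = 0.977391, PV = 12.706080
  t = 1.5000: CF_t = 13.000000, DF = 0.966279, PV = 12.561621
  t = 2.0000: CF_t = 13.000000, DF = 0.955293, PV = 12.418805
  t = 2.5000: CF_t = 13.000000, DF = 0.944432, PV = 12.277612
  t = 3.0000: CF_t = 13.000000, DF = 0.933694, PV = 12.138025
  t = 3.5000: CF_t = 13.000000, DF = 0.923079, PV = 12.000025
  t = 4.0000: CF_t = 13.000000, DF = 0.912584, PV = 11.863593
  t = 4.5000: CF_t = 13.000000, DF = 0.902209, PV = 11.728713
  t = 5.0000: CF_t = 13.000000, DF = 0.891951, PV = 11.595367
  t = 5.5000: CF_t = 13.000000, DF = 0.881810, PV = 11.463536
  t = 6.0000: CF_t = 13.000000, DF = 0.871785, PV = 11.333204
  t = 6.5000: CF_t = 13.000000, DF = 0.861873, PV = 11.204354
  t = 7.0000: CF_t = 13.000000, DF = 0.852075, PV = 11.076969
  t = 7.5000: CF_t = 13.000000, DF = 0.842387, PV = 10.951032
  t = 8.0000: CF_t = 13.000000, DF = 0.832810, PV = 10.826527
  t = 8.5000: CF_t = 13.000000, DF = 0.823341, PV = 10.703437
  t = 9.0000: CF_t = 13.000000, DF = 0.813981, PV = 10.581747
  t = 9.5000: CF_t = 13.000000, DF = 0.804726, PV = 10.461441
  t = 10.0000: CF_t = 1013.000000, DF = 0.795577, PV = 805.919573
Price P = sum_t PV_t = 1026.663860
First compute Macaulay numerator sum_t t * PV_t:
  t * PV_t at t = 0.5000: 6.426100
  t * PV_t at t = 1.0000: 12.706080
  t * PV_t at t = 1.5000: 18.842432
  t * PV_t at t = 2.0000: 24.837610
  t * PV_t at t = 2.5000: 30.694031
  t * PV_t at t = 3.0000: 36.414075
  t * PV_t at t = 3.5000: 42.000087
  t * PV_t at t = 4.0000: 47.454374
  t * PV_t at t = 4.5000: 52.779210
  t * PV_t at t = 5.0000: 57.976833
  t * PV_t at t = 5.5000: 63.049447
  t * PV_t at t = 6.0000: 67.999224
  t * PV_t at t = 6.5000: 72.828301
  t * PV_t at t = 7.0000: 77.538782
  t * PV_t at t = 7.5000: 82.132740
  t * PV_t at t = 8.0000: 86.612215
  t * PV_t at t = 8.5000: 90.979218
  t * PV_t at t = 9.0000: 95.235725
  t * PV_t at t = 9.5000: 99.383687
  t * PV_t at t = 10.0000: 8059.195727
Macaulay duration D = 9125.085894 / 1026.663860 = 8.888095
Modified duration = D / (1 + y/m) = 8.888095 / (1 + 0.011500) = 8.787044


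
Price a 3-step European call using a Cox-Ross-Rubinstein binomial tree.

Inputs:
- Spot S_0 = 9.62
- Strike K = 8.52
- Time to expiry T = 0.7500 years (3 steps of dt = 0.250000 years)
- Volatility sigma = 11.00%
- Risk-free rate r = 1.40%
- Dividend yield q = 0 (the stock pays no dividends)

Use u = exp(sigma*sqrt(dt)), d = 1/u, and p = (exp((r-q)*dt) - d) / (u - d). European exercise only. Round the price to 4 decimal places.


dt = T/N = 0.250000
u = exp(sigma*sqrt(dt)) = 1.056541; d = 1/u = 0.946485
p = (exp((r-q)*dt) - d) / (u - d) = 0.518111
Discount per step: exp(-r*dt) = 0.996506
Stock lattice S(k, i) with i counting down-moves:
  k=0: S(0,0) = 9.6200
  k=1: S(1,0) = 10.1639; S(1,1) = 9.1052
  k=2: S(2,0) = 10.7386; S(2,1) = 9.6200; S(2,2) = 8.6179
  k=3: S(3,0) = 11.3458; S(3,1) = 10.1639; S(3,2) = 9.1052; S(3,3) = 8.1567
Terminal payoffs V(N, i) = max(S_T - K, 0):
  V(3,0) = 2.825762; V(3,1) = 1.643921; V(3,2) = 0.585187; V(3,3) = 0.000000
Backward induction: V(k, i) = exp(-r*dt) * [p * V(k+1, i) + (1-p) * V(k+1, i+1)].
  V(2,0) = exp(-r*dt) * [p*2.825762 + (1-p)*1.643921] = 2.248363
  V(2,1) = exp(-r*dt) * [p*1.643921 + (1-p)*0.585187] = 1.129768
  V(2,2) = exp(-r*dt) * [p*0.585187 + (1-p)*0.000000] = 0.302133
  V(1,0) = exp(-r*dt) * [p*2.248363 + (1-p)*1.129768] = 1.703352
  V(1,1) = exp(-r*dt) * [p*1.129768 + (1-p)*0.302133] = 0.728386
  V(0,0) = exp(-r*dt) * [p*1.703352 + (1-p)*0.728386] = 1.229217

Answer: Price = V(0,0) = 1.2292


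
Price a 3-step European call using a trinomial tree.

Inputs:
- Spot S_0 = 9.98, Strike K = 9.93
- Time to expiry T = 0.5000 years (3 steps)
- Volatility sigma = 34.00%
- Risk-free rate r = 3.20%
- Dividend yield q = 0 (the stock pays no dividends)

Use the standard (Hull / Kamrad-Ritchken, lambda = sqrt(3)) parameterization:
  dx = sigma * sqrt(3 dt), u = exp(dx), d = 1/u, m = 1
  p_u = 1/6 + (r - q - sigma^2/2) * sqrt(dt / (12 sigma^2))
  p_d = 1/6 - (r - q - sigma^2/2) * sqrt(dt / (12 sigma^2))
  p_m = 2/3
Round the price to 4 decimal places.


dt = T/N = 0.166667; dx = sigma*sqrt(3*dt) = 0.240416
u = exp(dx) = 1.271778; d = 1/u = 0.786300
p_u = 0.157724, p_m = 0.666667, p_d = 0.175609
Discount per step: exp(-r*dt) = 0.994681
Stock lattice S(k, j) with j the centered position index:
  k=0: S(0,+0) = 9.9800
  k=1: S(1,-1) = 7.8473; S(1,+0) = 9.9800; S(1,+1) = 12.6923
  k=2: S(2,-2) = 6.1703; S(2,-1) = 7.8473; S(2,+0) = 9.9800; S(2,+1) = 12.6923; S(2,+2) = 16.1419
  k=3: S(3,-3) = 4.8517; S(3,-2) = 6.1703; S(3,-1) = 7.8473; S(3,+0) = 9.9800; S(3,+1) = 12.6923; S(3,+2) = 16.1419; S(3,+3) = 20.5289
Terminal payoffs V(N, j) = max(S_T - K, 0):
  V(3,-3) = 0.000000; V(3,-2) = 0.000000; V(3,-1) = 0.000000; V(3,+0) = 0.050000; V(3,+1) = 2.762349; V(3,+2) = 6.211857; V(3,+3) = 10.598866
Backward induction: V(k, j) = exp(-r*dt) * [p_u * V(k+1, j+1) + p_m * V(k+1, j) + p_d * V(k+1, j-1)]
  V(2,-2) = exp(-r*dt) * [p_u*0.000000 + p_m*0.000000 + p_d*0.000000] = 0.000000
  V(2,-1) = exp(-r*dt) * [p_u*0.050000 + p_m*0.000000 + p_d*0.000000] = 0.007844
  V(2,+0) = exp(-r*dt) * [p_u*2.762349 + p_m*0.050000 + p_d*0.000000] = 0.466527
  V(2,+1) = exp(-r*dt) * [p_u*6.211857 + p_m*2.762349 + p_d*0.050000] = 2.815051
  V(2,+2) = exp(-r*dt) * [p_u*10.598866 + p_m*6.211857 + p_d*2.762349] = 6.264527
  V(1,-1) = exp(-r*dt) * [p_u*0.466527 + p_m*0.007844 + p_d*0.000000] = 0.078393
  V(1,+0) = exp(-r*dt) * [p_u*2.815051 + p_m*0.466527 + p_d*0.007844] = 0.752373
  V(1,+1) = exp(-r*dt) * [p_u*6.264527 + p_m*2.815051 + p_d*0.466527] = 2.931019
  V(0,+0) = exp(-r*dt) * [p_u*2.931019 + p_m*0.752373 + p_d*0.078393] = 0.972440

Answer: Price = V(0,0) = 0.9724


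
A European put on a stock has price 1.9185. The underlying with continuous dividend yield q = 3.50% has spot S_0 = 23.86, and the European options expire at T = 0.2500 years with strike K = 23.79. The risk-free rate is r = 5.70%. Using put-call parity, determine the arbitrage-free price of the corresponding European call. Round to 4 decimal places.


Answer: Call price = 2.1172

Derivation:
Put-call parity: C - P = S_0 * exp(-qT) - K * exp(-rT).
S_0 * exp(-qT) = 23.8600 * 0.99128817 = 23.65213573
K * exp(-rT) = 23.7900 * 0.98585105 = 23.45339650
C = P + S*exp(-qT) - K*exp(-rT)
C = 1.9185 + 23.65213573 - 23.45339650 = 2.1172


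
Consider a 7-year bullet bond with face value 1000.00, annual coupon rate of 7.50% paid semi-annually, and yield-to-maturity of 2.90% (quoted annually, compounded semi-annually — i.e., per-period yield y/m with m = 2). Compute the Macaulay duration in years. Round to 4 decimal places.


Coupon per period c = face * coupon_rate / m = 37.500000
Periods per year m = 2; per-period yield y/m = 0.014500
Number of cashflows N = 14
Cashflows (t years, CF_t, discount factor 1/(1+y/m)^(m*t), PV):
  t = 0.5000: CF_t = 37.500000, DF = 0.985707, PV = 36.964022
  t = 1.0000: CF_t = 37.500000, DF = 0.971619, PV = 36.435704
  t = 1.5000: CF_t = 37.500000, DF = 0.957732, PV = 35.914937
  t = 2.0000: CF_t = 37.500000, DF = 0.944043, PV = 35.401614
  t = 2.5000: CF_t = 37.500000, DF = 0.930550, PV = 34.895627
  t = 3.0000: CF_t = 37.500000, DF = 0.917250, PV = 34.396873
  t = 3.5000: CF_t = 37.500000, DF = 0.904140, PV = 33.905247
  t = 4.0000: CF_t = 37.500000, DF = 0.891217, PV = 33.420647
  t = 4.5000: CF_t = 37.500000, DF = 0.878479, PV = 32.942974
  t = 5.0000: CF_t = 37.500000, DF = 0.865923, PV = 32.472128
  t = 5.5000: CF_t = 37.500000, DF = 0.853547, PV = 32.008012
  t = 6.0000: CF_t = 37.500000, DF = 0.841347, PV = 31.550529
  t = 6.5000: CF_t = 37.500000, DF = 0.829322, PV = 31.099585
  t = 7.0000: CF_t = 1037.500000, DF = 0.817469, PV = 848.124065
Price P = sum_t PV_t = 1289.531965
Macaulay numerator sum_t t * PV_t:
  t * PV_t at t = 0.5000: 18.482011
  t * PV_t at t = 1.0000: 36.435704
  t * PV_t at t = 1.5000: 53.872406
  t * PV_t at t = 2.0000: 70.803228
  t * PV_t at t = 2.5000: 87.239068
  t * PV_t at t = 3.0000: 103.190618
  t * PV_t at t = 3.5000: 118.668363
  t * PV_t at t = 4.0000: 133.682589
  t * PV_t at t = 4.5000: 148.243384
  t * PV_t at t = 5.0000: 162.360641
  t * PV_t at t = 5.5000: 176.044067
  t * PV_t at t = 6.0000: 189.303177
  t * PV_t at t = 6.5000: 202.147305
  t * PV_t at t = 7.0000: 5936.868455
Macaulay duration D = (sum_t t * PV_t) / P = 7437.341016 / 1289.531965 = 5.767473

Answer: Macaulay duration = 5.7675 years


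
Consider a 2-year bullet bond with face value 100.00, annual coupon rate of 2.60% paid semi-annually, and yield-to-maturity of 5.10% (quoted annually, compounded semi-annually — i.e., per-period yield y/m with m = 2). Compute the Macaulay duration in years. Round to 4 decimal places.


Coupon per period c = face * coupon_rate / m = 1.300000
Periods per year m = 2; per-period yield y/m = 0.025500
Number of cashflows N = 4
Cashflows (t years, CF_t, discount factor 1/(1+y/m)^(m*t), PV):
  t = 0.5000: CF_t = 1.300000, DF = 0.975134, PV = 1.267674
  t = 1.0000: CF_t = 1.300000, DF = 0.950886, PV = 1.236152
  t = 1.5000: CF_t = 1.300000, DF = 0.927242, PV = 1.205414
  t = 2.0000: CF_t = 101.300000, DF = 0.904185, PV = 91.593950
Price P = sum_t PV_t = 95.303191
Macaulay numerator sum_t t * PV_t:
  t * PV_t at t = 0.5000: 0.633837
  t * PV_t at t = 1.0000: 1.236152
  t * PV_t at t = 1.5000: 1.808122
  t * PV_t at t = 2.0000: 183.187899
Macaulay duration D = (sum_t t * PV_t) / P = 186.866010 / 95.303191 = 1.960753

Answer: Macaulay duration = 1.9608 years
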